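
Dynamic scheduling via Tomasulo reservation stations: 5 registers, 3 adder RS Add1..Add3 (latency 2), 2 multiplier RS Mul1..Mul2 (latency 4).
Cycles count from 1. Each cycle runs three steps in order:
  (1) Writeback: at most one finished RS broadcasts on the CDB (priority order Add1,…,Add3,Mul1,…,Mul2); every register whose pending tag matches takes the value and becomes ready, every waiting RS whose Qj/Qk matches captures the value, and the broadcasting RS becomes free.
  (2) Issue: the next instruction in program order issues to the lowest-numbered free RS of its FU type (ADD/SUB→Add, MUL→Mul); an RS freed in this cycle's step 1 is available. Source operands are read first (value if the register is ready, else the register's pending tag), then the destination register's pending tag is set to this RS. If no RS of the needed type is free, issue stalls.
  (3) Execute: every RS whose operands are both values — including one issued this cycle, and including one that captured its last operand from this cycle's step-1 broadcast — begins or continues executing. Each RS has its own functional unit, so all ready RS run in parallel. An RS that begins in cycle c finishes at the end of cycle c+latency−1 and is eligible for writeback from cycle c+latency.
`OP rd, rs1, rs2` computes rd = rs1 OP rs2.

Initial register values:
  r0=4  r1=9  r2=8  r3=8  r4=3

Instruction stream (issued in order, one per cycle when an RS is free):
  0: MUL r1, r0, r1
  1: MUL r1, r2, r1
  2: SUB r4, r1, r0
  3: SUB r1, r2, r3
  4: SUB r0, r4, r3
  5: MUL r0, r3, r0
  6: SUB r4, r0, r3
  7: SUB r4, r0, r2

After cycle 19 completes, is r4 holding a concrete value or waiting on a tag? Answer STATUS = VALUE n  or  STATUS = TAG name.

STATUS = VALUE 2200

cycle 1: issue MUL r1<-Mul1 // r0:4,r1:Mul1,r2:8,r3:8,r4:3
cycle 2: issue MUL r1<-Mul2 // r0:4,r1:Mul2,r2:8,r3:8,r4:3
cycle 3: issue SUB r4<-Add1 // r0:4,r1:Mul2,r2:8,r3:8,r4:Add1
cycle 4: issue SUB r1<-Add2 // r0:4,r1:Add2,r2:8,r3:8,r4:Add1
cycle 5: CDB Mul1=36; issue SUB r0<-Add3 // r0:Add3,r1:Add2,r2:8,r3:8,r4:Add1
cycle 6: CDB Add2=0; issue MUL r0<-Mul1 // r0:Mul1,r1:0,r2:8,r3:8,r4:Add1
cycle 7: issue SUB r4<-Add2 // r0:Mul1,r1:0,r2:8,r3:8,r4:Add2
cycle 8: stall // r0:Mul1,r1:0,r2:8,r3:8,r4:Add2
cycle 9: CDB Mul2=288; stall // r0:Mul1,r1:0,r2:8,r3:8,r4:Add2
cycle 10: stall // r0:Mul1,r1:0,r2:8,r3:8,r4:Add2
cycle 11: CDB Add1=284; issue SUB r4<-Add1 // r0:Mul1,r1:0,r2:8,r3:8,r4:Add1
cycle 12: - // r0:Mul1,r1:0,r2:8,r3:8,r4:Add1
cycle 13: CDB Add3=276 // r0:Mul1,r1:0,r2:8,r3:8,r4:Add1
cycle 14: - // r0:Mul1,r1:0,r2:8,r3:8,r4:Add1
cycle 15: - // r0:Mul1,r1:0,r2:8,r3:8,r4:Add1
cycle 16: - // r0:Mul1,r1:0,r2:8,r3:8,r4:Add1
cycle 17: CDB Mul1=2208 // r0:2208,r1:0,r2:8,r3:8,r4:Add1
cycle 18: - // r0:2208,r1:0,r2:8,r3:8,r4:Add1
cycle 19: CDB Add1=2200 // r0:2208,r1:0,r2:8,r3:8,r4:2200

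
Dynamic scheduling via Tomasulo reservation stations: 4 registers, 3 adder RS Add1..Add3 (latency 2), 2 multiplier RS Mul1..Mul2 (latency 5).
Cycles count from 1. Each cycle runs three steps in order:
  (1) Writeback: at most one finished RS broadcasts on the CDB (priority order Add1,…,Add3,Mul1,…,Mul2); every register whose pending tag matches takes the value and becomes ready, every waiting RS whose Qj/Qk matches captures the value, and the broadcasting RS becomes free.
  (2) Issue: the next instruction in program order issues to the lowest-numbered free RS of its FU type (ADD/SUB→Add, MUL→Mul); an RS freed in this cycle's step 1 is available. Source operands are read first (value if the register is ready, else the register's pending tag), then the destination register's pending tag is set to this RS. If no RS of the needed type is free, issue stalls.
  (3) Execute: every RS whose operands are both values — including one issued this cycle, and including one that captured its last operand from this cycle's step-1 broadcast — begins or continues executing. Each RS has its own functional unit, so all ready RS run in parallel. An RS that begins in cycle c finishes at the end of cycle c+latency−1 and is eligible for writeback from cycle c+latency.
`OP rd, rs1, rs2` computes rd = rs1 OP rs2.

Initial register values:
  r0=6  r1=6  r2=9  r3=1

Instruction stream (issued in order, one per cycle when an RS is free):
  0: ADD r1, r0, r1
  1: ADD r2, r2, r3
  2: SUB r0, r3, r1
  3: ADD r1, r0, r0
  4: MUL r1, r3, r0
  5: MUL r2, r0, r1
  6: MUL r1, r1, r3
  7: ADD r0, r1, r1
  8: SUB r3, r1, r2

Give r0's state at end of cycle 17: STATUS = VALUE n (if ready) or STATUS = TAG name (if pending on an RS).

STATUS = VALUE -22

  c1: issue ADD r1<-Add1  regs: r0:6,r1:Add1,r2:9,r3:1
  c2: issue ADD r2<-Add2  regs: r0:6,r1:Add1,r2:Add2,r3:1
  c3: CDB Add1=12; issue SUB r0<-Add1  regs: r0:Add1,r1:12,r2:Add2,r3:1
  c4: CDB Add2=10; issue ADD r1<-Add2  regs: r0:Add1,r1:Add2,r2:10,r3:1
  c5: CDB Add1=-11; issue MUL r1<-Mul1  regs: r0:-11,r1:Mul1,r2:10,r3:1
  c6: issue MUL r2<-Mul2  regs: r0:-11,r1:Mul1,r2:Mul2,r3:1
  c7: CDB Add2=-22; stall  regs: r0:-11,r1:Mul1,r2:Mul2,r3:1
  c8: stall  regs: r0:-11,r1:Mul1,r2:Mul2,r3:1
  c9: stall  regs: r0:-11,r1:Mul1,r2:Mul2,r3:1
  c10: CDB Mul1=-11; issue MUL r1<-Mul1  regs: r0:-11,r1:Mul1,r2:Mul2,r3:1
  c11: issue ADD r0<-Add1  regs: r0:Add1,r1:Mul1,r2:Mul2,r3:1
  c12: issue SUB r3<-Add2  regs: r0:Add1,r1:Mul1,r2:Mul2,r3:Add2
  c13: -  regs: r0:Add1,r1:Mul1,r2:Mul2,r3:Add2
  c14: -  regs: r0:Add1,r1:Mul1,r2:Mul2,r3:Add2
  c15: CDB Mul1=-11  regs: r0:Add1,r1:-11,r2:Mul2,r3:Add2
  c16: CDB Mul2=121  regs: r0:Add1,r1:-11,r2:121,r3:Add2
  c17: CDB Add1=-22  regs: r0:-22,r1:-11,r2:121,r3:Add2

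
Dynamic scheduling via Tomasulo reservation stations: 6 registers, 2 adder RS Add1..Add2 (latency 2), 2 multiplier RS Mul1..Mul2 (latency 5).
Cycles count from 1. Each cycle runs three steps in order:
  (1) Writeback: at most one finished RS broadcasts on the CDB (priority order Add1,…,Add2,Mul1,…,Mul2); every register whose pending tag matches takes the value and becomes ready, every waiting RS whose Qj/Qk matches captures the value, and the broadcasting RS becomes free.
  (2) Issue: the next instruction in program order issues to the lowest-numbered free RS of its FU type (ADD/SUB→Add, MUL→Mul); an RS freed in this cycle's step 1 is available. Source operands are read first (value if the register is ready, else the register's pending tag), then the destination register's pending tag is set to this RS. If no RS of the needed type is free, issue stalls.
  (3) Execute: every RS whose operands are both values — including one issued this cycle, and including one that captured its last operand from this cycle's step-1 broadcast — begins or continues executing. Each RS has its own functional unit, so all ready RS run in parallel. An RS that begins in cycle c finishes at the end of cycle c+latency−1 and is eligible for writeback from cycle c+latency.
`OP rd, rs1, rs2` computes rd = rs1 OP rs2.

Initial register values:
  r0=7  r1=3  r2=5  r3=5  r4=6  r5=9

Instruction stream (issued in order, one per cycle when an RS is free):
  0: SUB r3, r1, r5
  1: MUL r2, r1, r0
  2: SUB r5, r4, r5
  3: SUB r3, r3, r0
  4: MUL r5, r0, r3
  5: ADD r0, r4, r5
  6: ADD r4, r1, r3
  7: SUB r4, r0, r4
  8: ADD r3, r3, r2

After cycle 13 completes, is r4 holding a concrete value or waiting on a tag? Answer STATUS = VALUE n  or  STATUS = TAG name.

  c1: issue SUB r3<-Add1  regs: r0:7,r1:3,r2:5,r3:Add1,r4:6,r5:9
  c2: issue MUL r2<-Mul1  regs: r0:7,r1:3,r2:Mul1,r3:Add1,r4:6,r5:9
  c3: CDB Add1=-6; issue SUB r5<-Add1  regs: r0:7,r1:3,r2:Mul1,r3:-6,r4:6,r5:Add1
  c4: issue SUB r3<-Add2  regs: r0:7,r1:3,r2:Mul1,r3:Add2,r4:6,r5:Add1
  c5: CDB Add1=-3; issue MUL r5<-Mul2  regs: r0:7,r1:3,r2:Mul1,r3:Add2,r4:6,r5:Mul2
  c6: CDB Add2=-13; issue ADD r0<-Add1  regs: r0:Add1,r1:3,r2:Mul1,r3:-13,r4:6,r5:Mul2
  c7: CDB Mul1=21; issue ADD r4<-Add2  regs: r0:Add1,r1:3,r2:21,r3:-13,r4:Add2,r5:Mul2
  c8: stall  regs: r0:Add1,r1:3,r2:21,r3:-13,r4:Add2,r5:Mul2
  c9: CDB Add2=-10; issue SUB r4<-Add2  regs: r0:Add1,r1:3,r2:21,r3:-13,r4:Add2,r5:Mul2
  c10: stall  regs: r0:Add1,r1:3,r2:21,r3:-13,r4:Add2,r5:Mul2
  c11: CDB Mul2=-91; stall  regs: r0:Add1,r1:3,r2:21,r3:-13,r4:Add2,r5:-91
  c12: stall  regs: r0:Add1,r1:3,r2:21,r3:-13,r4:Add2,r5:-91
  c13: CDB Add1=-85; issue ADD r3<-Add1  regs: r0:-85,r1:3,r2:21,r3:Add1,r4:Add2,r5:-91

STATUS = TAG Add2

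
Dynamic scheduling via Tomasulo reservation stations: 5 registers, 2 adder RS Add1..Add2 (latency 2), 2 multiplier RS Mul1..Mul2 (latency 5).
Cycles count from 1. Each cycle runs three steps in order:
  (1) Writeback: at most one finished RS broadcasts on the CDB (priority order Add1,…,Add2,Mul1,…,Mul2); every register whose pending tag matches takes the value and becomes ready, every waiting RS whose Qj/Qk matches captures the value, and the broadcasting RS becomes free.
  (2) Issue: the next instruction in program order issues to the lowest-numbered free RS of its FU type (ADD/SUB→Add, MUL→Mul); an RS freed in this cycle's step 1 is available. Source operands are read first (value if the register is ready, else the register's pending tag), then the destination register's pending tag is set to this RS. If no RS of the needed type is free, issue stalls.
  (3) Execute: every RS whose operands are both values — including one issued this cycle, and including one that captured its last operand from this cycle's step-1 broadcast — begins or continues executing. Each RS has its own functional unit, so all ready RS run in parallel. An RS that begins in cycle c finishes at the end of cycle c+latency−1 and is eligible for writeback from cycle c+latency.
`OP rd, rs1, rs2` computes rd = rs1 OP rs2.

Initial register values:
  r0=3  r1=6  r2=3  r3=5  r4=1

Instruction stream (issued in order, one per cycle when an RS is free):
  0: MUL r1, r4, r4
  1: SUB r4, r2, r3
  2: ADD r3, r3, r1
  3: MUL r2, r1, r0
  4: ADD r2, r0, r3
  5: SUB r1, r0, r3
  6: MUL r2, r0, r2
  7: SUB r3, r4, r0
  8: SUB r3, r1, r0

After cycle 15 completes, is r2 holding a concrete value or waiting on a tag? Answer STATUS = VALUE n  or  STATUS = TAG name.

STATUS = VALUE 27

  c1: issue MUL r1<-Mul1  regs: r0:3,r1:Mul1,r2:3,r3:5,r4:1
  c2: issue SUB r4<-Add1  regs: r0:3,r1:Mul1,r2:3,r3:5,r4:Add1
  c3: issue ADD r3<-Add2  regs: r0:3,r1:Mul1,r2:3,r3:Add2,r4:Add1
  c4: CDB Add1=-2; issue MUL r2<-Mul2  regs: r0:3,r1:Mul1,r2:Mul2,r3:Add2,r4:-2
  c5: issue ADD r2<-Add1  regs: r0:3,r1:Mul1,r2:Add1,r3:Add2,r4:-2
  c6: CDB Mul1=1; stall  regs: r0:3,r1:1,r2:Add1,r3:Add2,r4:-2
  c7: stall  regs: r0:3,r1:1,r2:Add1,r3:Add2,r4:-2
  c8: CDB Add2=6; issue SUB r1<-Add2  regs: r0:3,r1:Add2,r2:Add1,r3:6,r4:-2
  c9: issue MUL r2<-Mul1  regs: r0:3,r1:Add2,r2:Mul1,r3:6,r4:-2
  c10: CDB Add1=9; issue SUB r3<-Add1  regs: r0:3,r1:Add2,r2:Mul1,r3:Add1,r4:-2
  c11: CDB Add2=-3; issue SUB r3<-Add2  regs: r0:3,r1:-3,r2:Mul1,r3:Add2,r4:-2
  c12: CDB Add1=-5  regs: r0:3,r1:-3,r2:Mul1,r3:Add2,r4:-2
  c13: CDB Add2=-6  regs: r0:3,r1:-3,r2:Mul1,r3:-6,r4:-2
  c14: CDB Mul2=3  regs: r0:3,r1:-3,r2:Mul1,r3:-6,r4:-2
  c15: CDB Mul1=27  regs: r0:3,r1:-3,r2:27,r3:-6,r4:-2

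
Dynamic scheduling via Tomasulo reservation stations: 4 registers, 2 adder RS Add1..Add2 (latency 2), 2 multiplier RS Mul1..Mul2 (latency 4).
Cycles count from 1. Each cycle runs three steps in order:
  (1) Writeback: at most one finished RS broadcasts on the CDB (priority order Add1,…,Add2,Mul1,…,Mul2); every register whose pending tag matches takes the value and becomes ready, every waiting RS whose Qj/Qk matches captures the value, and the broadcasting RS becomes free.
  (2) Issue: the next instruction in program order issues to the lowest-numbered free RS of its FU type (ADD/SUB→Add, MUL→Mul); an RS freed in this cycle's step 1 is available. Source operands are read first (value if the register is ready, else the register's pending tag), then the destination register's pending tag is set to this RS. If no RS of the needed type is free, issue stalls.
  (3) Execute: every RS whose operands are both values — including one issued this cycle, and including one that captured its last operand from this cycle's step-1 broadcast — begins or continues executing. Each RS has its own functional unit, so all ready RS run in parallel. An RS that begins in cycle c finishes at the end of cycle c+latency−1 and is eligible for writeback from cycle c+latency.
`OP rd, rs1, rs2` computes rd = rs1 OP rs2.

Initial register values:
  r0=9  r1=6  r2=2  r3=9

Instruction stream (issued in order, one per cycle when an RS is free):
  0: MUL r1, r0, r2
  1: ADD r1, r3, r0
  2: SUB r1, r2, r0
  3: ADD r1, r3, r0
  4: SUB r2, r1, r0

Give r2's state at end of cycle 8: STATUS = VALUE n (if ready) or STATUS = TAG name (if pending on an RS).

STATUS = VALUE 9

  c1: issue MUL r1<-Mul1  regs: r0:9,r1:Mul1,r2:2,r3:9
  c2: issue ADD r1<-Add1  regs: r0:9,r1:Add1,r2:2,r3:9
  c3: issue SUB r1<-Add2  regs: r0:9,r1:Add2,r2:2,r3:9
  c4: CDB Add1=18; issue ADD r1<-Add1  regs: r0:9,r1:Add1,r2:2,r3:9
  c5: CDB Add2=-7; issue SUB r2<-Add2  regs: r0:9,r1:Add1,r2:Add2,r3:9
  c6: CDB Add1=18  regs: r0:9,r1:18,r2:Add2,r3:9
  c7: CDB Mul1=18  regs: r0:9,r1:18,r2:Add2,r3:9
  c8: CDB Add2=9  regs: r0:9,r1:18,r2:9,r3:9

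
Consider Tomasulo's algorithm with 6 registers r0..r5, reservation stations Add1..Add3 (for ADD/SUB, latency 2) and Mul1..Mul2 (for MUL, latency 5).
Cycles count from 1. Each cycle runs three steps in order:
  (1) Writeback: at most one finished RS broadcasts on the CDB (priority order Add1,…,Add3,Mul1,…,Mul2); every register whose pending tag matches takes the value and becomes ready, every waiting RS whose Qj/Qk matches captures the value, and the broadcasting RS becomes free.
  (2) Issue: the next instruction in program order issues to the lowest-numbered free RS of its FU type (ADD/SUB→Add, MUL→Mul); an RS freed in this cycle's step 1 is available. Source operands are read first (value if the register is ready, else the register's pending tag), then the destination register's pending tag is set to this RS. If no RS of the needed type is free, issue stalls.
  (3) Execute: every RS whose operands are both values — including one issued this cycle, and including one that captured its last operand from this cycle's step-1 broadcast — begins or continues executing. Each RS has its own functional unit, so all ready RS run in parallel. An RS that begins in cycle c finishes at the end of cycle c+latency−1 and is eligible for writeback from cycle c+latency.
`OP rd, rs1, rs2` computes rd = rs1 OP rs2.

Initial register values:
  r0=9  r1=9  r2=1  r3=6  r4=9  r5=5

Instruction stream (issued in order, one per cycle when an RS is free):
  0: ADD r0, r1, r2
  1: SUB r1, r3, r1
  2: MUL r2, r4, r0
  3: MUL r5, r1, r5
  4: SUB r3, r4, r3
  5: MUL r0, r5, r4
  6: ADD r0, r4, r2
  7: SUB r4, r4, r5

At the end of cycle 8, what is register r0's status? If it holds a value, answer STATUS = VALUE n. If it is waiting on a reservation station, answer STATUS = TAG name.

STATUS = TAG Mul1

cycle 1: issue ADD r0<-Add1 // r0:Add1,r1:9,r2:1,r3:6,r4:9,r5:5
cycle 2: issue SUB r1<-Add2 // r0:Add1,r1:Add2,r2:1,r3:6,r4:9,r5:5
cycle 3: CDB Add1=10; issue MUL r2<-Mul1 // r0:10,r1:Add2,r2:Mul1,r3:6,r4:9,r5:5
cycle 4: CDB Add2=-3; issue MUL r5<-Mul2 // r0:10,r1:-3,r2:Mul1,r3:6,r4:9,r5:Mul2
cycle 5: issue SUB r3<-Add1 // r0:10,r1:-3,r2:Mul1,r3:Add1,r4:9,r5:Mul2
cycle 6: stall // r0:10,r1:-3,r2:Mul1,r3:Add1,r4:9,r5:Mul2
cycle 7: CDB Add1=3; stall // r0:10,r1:-3,r2:Mul1,r3:3,r4:9,r5:Mul2
cycle 8: CDB Mul1=90; issue MUL r0<-Mul1 // r0:Mul1,r1:-3,r2:90,r3:3,r4:9,r5:Mul2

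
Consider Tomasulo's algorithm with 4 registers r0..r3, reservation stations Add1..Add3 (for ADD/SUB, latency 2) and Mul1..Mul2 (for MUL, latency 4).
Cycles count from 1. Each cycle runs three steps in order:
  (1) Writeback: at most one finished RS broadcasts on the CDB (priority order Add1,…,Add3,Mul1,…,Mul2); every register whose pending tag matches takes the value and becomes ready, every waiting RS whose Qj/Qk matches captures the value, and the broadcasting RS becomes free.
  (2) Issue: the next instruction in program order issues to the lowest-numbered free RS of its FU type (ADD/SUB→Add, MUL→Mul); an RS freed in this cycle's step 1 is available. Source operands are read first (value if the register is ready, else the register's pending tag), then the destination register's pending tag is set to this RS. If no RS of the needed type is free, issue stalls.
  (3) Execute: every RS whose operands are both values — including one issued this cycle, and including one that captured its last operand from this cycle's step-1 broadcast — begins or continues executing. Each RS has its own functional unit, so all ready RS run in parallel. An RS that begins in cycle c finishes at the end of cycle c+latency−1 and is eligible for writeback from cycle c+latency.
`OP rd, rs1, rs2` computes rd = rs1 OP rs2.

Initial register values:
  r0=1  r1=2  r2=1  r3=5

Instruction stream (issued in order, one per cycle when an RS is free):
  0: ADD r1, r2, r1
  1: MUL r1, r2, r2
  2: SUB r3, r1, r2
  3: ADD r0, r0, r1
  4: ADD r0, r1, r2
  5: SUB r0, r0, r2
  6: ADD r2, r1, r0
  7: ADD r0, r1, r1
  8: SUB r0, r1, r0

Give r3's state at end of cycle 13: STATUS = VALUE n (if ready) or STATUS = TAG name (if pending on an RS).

STATUS = VALUE 0

  c1: issue ADD r1<-Add1  regs: r0:1,r1:Add1,r2:1,r3:5
  c2: issue MUL r1<-Mul1  regs: r0:1,r1:Mul1,r2:1,r3:5
  c3: CDB Add1=3; issue SUB r3<-Add1  regs: r0:1,r1:Mul1,r2:1,r3:Add1
  c4: issue ADD r0<-Add2  regs: r0:Add2,r1:Mul1,r2:1,r3:Add1
  c5: issue ADD r0<-Add3  regs: r0:Add3,r1:Mul1,r2:1,r3:Add1
  c6: CDB Mul1=1; stall  regs: r0:Add3,r1:1,r2:1,r3:Add1
  c7: stall  regs: r0:Add3,r1:1,r2:1,r3:Add1
  c8: CDB Add1=0; issue SUB r0<-Add1  regs: r0:Add1,r1:1,r2:1,r3:0
  c9: CDB Add2=2; issue ADD r2<-Add2  regs: r0:Add1,r1:1,r2:Add2,r3:0
  c10: CDB Add3=2; issue ADD r0<-Add3  regs: r0:Add3,r1:1,r2:Add2,r3:0
  c11: stall  regs: r0:Add3,r1:1,r2:Add2,r3:0
  c12: CDB Add1=1; issue SUB r0<-Add1  regs: r0:Add1,r1:1,r2:Add2,r3:0
  c13: CDB Add3=2  regs: r0:Add1,r1:1,r2:Add2,r3:0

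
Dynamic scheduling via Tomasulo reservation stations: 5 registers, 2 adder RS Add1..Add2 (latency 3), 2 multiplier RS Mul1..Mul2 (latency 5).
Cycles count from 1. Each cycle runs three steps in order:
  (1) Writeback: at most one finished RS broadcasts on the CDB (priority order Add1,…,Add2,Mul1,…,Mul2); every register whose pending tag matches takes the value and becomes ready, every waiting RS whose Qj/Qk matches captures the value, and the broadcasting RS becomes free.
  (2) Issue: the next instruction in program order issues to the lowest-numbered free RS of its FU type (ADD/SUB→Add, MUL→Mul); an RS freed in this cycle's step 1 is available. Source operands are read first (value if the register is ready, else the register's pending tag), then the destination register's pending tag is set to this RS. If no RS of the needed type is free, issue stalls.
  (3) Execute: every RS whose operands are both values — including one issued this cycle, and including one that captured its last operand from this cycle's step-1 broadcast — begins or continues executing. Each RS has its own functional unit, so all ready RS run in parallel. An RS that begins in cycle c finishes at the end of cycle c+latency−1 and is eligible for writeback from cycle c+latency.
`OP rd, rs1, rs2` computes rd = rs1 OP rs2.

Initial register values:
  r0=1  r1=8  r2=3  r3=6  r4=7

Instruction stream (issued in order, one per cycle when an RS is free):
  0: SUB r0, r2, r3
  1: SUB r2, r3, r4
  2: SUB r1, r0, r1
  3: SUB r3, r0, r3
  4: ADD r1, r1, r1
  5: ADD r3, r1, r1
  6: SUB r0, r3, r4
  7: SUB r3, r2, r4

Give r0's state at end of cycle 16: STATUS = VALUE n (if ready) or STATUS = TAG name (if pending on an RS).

  c1: issue SUB r0<-Add1  regs: r0:Add1,r1:8,r2:3,r3:6,r4:7
  c2: issue SUB r2<-Add2  regs: r0:Add1,r1:8,r2:Add2,r3:6,r4:7
  c3: stall  regs: r0:Add1,r1:8,r2:Add2,r3:6,r4:7
  c4: CDB Add1=-3; issue SUB r1<-Add1  regs: r0:-3,r1:Add1,r2:Add2,r3:6,r4:7
  c5: CDB Add2=-1; issue SUB r3<-Add2  regs: r0:-3,r1:Add1,r2:-1,r3:Add2,r4:7
  c6: stall  regs: r0:-3,r1:Add1,r2:-1,r3:Add2,r4:7
  c7: CDB Add1=-11; issue ADD r1<-Add1  regs: r0:-3,r1:Add1,r2:-1,r3:Add2,r4:7
  c8: CDB Add2=-9; issue ADD r3<-Add2  regs: r0:-3,r1:Add1,r2:-1,r3:Add2,r4:7
  c9: stall  regs: r0:-3,r1:Add1,r2:-1,r3:Add2,r4:7
  c10: CDB Add1=-22; issue SUB r0<-Add1  regs: r0:Add1,r1:-22,r2:-1,r3:Add2,r4:7
  c11: stall  regs: r0:Add1,r1:-22,r2:-1,r3:Add2,r4:7
  c12: stall  regs: r0:Add1,r1:-22,r2:-1,r3:Add2,r4:7
  c13: CDB Add2=-44; issue SUB r3<-Add2  regs: r0:Add1,r1:-22,r2:-1,r3:Add2,r4:7
  c14: -  regs: r0:Add1,r1:-22,r2:-1,r3:Add2,r4:7
  c15: -  regs: r0:Add1,r1:-22,r2:-1,r3:Add2,r4:7
  c16: CDB Add1=-51  regs: r0:-51,r1:-22,r2:-1,r3:Add2,r4:7

STATUS = VALUE -51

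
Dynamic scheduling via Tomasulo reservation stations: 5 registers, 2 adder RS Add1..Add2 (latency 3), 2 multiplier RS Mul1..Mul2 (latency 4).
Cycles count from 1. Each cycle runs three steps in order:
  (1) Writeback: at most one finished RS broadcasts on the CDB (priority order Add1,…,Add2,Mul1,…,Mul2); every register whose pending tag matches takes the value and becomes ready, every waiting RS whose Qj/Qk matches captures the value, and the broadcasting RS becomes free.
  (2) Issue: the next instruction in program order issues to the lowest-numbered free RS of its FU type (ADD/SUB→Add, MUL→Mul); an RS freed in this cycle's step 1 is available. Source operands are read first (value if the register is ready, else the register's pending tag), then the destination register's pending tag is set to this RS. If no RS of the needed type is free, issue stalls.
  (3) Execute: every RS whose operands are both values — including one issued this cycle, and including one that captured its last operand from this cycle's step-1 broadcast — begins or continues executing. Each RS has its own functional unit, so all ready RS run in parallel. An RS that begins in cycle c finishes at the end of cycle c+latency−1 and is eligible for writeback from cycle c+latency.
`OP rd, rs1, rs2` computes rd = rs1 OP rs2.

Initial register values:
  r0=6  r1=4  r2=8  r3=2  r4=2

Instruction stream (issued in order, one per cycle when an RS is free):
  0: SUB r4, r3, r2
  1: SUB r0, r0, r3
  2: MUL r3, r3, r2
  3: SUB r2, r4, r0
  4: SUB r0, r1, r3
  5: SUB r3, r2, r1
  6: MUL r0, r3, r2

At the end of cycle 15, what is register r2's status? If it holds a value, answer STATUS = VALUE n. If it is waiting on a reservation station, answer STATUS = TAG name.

  c1: issue SUB r4<-Add1  regs: r0:6,r1:4,r2:8,r3:2,r4:Add1
  c2: issue SUB r0<-Add2  regs: r0:Add2,r1:4,r2:8,r3:2,r4:Add1
  c3: issue MUL r3<-Mul1  regs: r0:Add2,r1:4,r2:8,r3:Mul1,r4:Add1
  c4: CDB Add1=-6; issue SUB r2<-Add1  regs: r0:Add2,r1:4,r2:Add1,r3:Mul1,r4:-6
  c5: CDB Add2=4; issue SUB r0<-Add2  regs: r0:Add2,r1:4,r2:Add1,r3:Mul1,r4:-6
  c6: stall  regs: r0:Add2,r1:4,r2:Add1,r3:Mul1,r4:-6
  c7: CDB Mul1=16; stall  regs: r0:Add2,r1:4,r2:Add1,r3:16,r4:-6
  c8: CDB Add1=-10; issue SUB r3<-Add1  regs: r0:Add2,r1:4,r2:-10,r3:Add1,r4:-6
  c9: issue MUL r0<-Mul1  regs: r0:Mul1,r1:4,r2:-10,r3:Add1,r4:-6
  c10: CDB Add2=-12  regs: r0:Mul1,r1:4,r2:-10,r3:Add1,r4:-6
  c11: CDB Add1=-14  regs: r0:Mul1,r1:4,r2:-10,r3:-14,r4:-6
  c12: -  regs: r0:Mul1,r1:4,r2:-10,r3:-14,r4:-6
  c13: -  regs: r0:Mul1,r1:4,r2:-10,r3:-14,r4:-6
  c14: -  regs: r0:Mul1,r1:4,r2:-10,r3:-14,r4:-6
  c15: CDB Mul1=140  regs: r0:140,r1:4,r2:-10,r3:-14,r4:-6

STATUS = VALUE -10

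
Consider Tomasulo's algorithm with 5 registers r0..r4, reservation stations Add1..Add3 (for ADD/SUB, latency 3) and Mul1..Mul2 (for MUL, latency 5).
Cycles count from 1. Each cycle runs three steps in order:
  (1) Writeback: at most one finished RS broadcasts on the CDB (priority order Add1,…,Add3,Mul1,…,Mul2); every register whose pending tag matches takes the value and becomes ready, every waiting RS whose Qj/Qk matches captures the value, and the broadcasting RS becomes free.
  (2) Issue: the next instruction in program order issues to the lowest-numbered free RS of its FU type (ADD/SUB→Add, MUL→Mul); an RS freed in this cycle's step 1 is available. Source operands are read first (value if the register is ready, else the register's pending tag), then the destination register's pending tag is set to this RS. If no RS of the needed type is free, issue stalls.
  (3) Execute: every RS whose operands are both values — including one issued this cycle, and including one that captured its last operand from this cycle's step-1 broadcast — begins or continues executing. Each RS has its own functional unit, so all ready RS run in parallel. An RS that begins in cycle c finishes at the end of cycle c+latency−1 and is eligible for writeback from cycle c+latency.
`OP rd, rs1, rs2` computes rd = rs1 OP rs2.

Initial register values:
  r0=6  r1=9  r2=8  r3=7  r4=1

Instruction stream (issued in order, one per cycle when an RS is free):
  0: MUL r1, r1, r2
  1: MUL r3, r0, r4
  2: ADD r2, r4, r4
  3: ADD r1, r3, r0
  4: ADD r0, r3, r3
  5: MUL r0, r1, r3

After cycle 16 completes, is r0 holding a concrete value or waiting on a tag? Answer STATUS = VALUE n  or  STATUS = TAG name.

STATUS = VALUE 72

cycle 1: issue MUL r1<-Mul1 // r0:6,r1:Mul1,r2:8,r3:7,r4:1
cycle 2: issue MUL r3<-Mul2 // r0:6,r1:Mul1,r2:8,r3:Mul2,r4:1
cycle 3: issue ADD r2<-Add1 // r0:6,r1:Mul1,r2:Add1,r3:Mul2,r4:1
cycle 4: issue ADD r1<-Add2 // r0:6,r1:Add2,r2:Add1,r3:Mul2,r4:1
cycle 5: issue ADD r0<-Add3 // r0:Add3,r1:Add2,r2:Add1,r3:Mul2,r4:1
cycle 6: CDB Add1=2; stall // r0:Add3,r1:Add2,r2:2,r3:Mul2,r4:1
cycle 7: CDB Mul1=72; issue MUL r0<-Mul1 // r0:Mul1,r1:Add2,r2:2,r3:Mul2,r4:1
cycle 8: CDB Mul2=6 // r0:Mul1,r1:Add2,r2:2,r3:6,r4:1
cycle 9: - // r0:Mul1,r1:Add2,r2:2,r3:6,r4:1
cycle 10: - // r0:Mul1,r1:Add2,r2:2,r3:6,r4:1
cycle 11: CDB Add2=12 // r0:Mul1,r1:12,r2:2,r3:6,r4:1
cycle 12: CDB Add3=12 // r0:Mul1,r1:12,r2:2,r3:6,r4:1
cycle 13: - // r0:Mul1,r1:12,r2:2,r3:6,r4:1
cycle 14: - // r0:Mul1,r1:12,r2:2,r3:6,r4:1
cycle 15: - // r0:Mul1,r1:12,r2:2,r3:6,r4:1
cycle 16: CDB Mul1=72 // r0:72,r1:12,r2:2,r3:6,r4:1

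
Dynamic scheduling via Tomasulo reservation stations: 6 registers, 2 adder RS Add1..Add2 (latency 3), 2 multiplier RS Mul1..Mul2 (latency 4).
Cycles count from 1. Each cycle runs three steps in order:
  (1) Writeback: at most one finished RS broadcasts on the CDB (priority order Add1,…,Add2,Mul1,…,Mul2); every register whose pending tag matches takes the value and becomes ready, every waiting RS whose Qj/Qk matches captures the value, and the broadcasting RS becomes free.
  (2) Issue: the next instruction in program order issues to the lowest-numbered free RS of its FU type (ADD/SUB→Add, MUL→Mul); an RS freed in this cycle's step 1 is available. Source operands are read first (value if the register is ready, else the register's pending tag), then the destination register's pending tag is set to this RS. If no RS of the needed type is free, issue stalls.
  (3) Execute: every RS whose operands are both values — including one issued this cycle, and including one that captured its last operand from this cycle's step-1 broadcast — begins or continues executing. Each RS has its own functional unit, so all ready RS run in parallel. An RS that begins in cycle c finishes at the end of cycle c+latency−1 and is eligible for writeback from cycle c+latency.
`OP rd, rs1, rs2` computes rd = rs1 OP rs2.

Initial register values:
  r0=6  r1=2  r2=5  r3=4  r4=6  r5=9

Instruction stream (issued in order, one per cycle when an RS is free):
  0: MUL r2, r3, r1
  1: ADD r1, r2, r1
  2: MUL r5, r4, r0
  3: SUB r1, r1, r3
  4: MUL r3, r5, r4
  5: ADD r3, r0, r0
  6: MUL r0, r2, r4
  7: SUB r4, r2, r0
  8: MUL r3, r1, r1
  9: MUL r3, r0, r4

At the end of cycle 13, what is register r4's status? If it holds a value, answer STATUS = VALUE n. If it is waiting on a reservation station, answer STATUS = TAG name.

STATUS = TAG Add1

cycle 1: issue MUL r2<-Mul1 // r0:6,r1:2,r2:Mul1,r3:4,r4:6,r5:9
cycle 2: issue ADD r1<-Add1 // r0:6,r1:Add1,r2:Mul1,r3:4,r4:6,r5:9
cycle 3: issue MUL r5<-Mul2 // r0:6,r1:Add1,r2:Mul1,r3:4,r4:6,r5:Mul2
cycle 4: issue SUB r1<-Add2 // r0:6,r1:Add2,r2:Mul1,r3:4,r4:6,r5:Mul2
cycle 5: CDB Mul1=8; issue MUL r3<-Mul1 // r0:6,r1:Add2,r2:8,r3:Mul1,r4:6,r5:Mul2
cycle 6: stall // r0:6,r1:Add2,r2:8,r3:Mul1,r4:6,r5:Mul2
cycle 7: CDB Mul2=36; stall // r0:6,r1:Add2,r2:8,r3:Mul1,r4:6,r5:36
cycle 8: CDB Add1=10; issue ADD r3<-Add1 // r0:6,r1:Add2,r2:8,r3:Add1,r4:6,r5:36
cycle 9: issue MUL r0<-Mul2 // r0:Mul2,r1:Add2,r2:8,r3:Add1,r4:6,r5:36
cycle 10: stall // r0:Mul2,r1:Add2,r2:8,r3:Add1,r4:6,r5:36
cycle 11: CDB Add1=12; issue SUB r4<-Add1 // r0:Mul2,r1:Add2,r2:8,r3:12,r4:Add1,r5:36
cycle 12: CDB Add2=6; stall // r0:Mul2,r1:6,r2:8,r3:12,r4:Add1,r5:36
cycle 13: CDB Mul1=216; issue MUL r3<-Mul1 // r0:Mul2,r1:6,r2:8,r3:Mul1,r4:Add1,r5:36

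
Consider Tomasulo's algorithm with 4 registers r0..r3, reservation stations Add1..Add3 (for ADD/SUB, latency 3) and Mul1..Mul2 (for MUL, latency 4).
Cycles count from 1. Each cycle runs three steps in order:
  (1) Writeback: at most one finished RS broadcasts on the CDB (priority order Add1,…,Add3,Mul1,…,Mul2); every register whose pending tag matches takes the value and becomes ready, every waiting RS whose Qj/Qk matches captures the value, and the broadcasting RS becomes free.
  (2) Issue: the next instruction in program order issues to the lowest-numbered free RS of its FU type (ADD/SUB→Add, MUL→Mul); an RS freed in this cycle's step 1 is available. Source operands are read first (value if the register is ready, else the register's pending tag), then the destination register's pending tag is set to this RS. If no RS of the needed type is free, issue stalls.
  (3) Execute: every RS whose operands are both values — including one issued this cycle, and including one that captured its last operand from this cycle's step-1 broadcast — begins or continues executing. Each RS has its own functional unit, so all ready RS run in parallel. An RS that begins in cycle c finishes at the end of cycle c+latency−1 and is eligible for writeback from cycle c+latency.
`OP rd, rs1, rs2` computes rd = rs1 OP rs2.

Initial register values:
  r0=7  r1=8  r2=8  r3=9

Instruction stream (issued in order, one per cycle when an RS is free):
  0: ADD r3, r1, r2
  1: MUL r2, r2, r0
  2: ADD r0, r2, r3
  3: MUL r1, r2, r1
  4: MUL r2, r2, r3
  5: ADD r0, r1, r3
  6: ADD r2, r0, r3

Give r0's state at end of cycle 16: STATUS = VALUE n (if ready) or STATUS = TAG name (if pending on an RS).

c1: issue ADD r3<-Add1 | r0:7,r1:8,r2:8,r3:Add1
c2: issue MUL r2<-Mul1 | r0:7,r1:8,r2:Mul1,r3:Add1
c3: issue ADD r0<-Add2 | r0:Add2,r1:8,r2:Mul1,r3:Add1
c4: CDB Add1=16; issue MUL r1<-Mul2 | r0:Add2,r1:Mul2,r2:Mul1,r3:16
c5: stall | r0:Add2,r1:Mul2,r2:Mul1,r3:16
c6: CDB Mul1=56; issue MUL r2<-Mul1 | r0:Add2,r1:Mul2,r2:Mul1,r3:16
c7: issue ADD r0<-Add1 | r0:Add1,r1:Mul2,r2:Mul1,r3:16
c8: issue ADD r2<-Add3 | r0:Add1,r1:Mul2,r2:Add3,r3:16
c9: CDB Add2=72 | r0:Add1,r1:Mul2,r2:Add3,r3:16
c10: CDB Mul1=896 | r0:Add1,r1:Mul2,r2:Add3,r3:16
c11: CDB Mul2=448 | r0:Add1,r1:448,r2:Add3,r3:16
c12: - | r0:Add1,r1:448,r2:Add3,r3:16
c13: - | r0:Add1,r1:448,r2:Add3,r3:16
c14: CDB Add1=464 | r0:464,r1:448,r2:Add3,r3:16
c15: - | r0:464,r1:448,r2:Add3,r3:16
c16: - | r0:464,r1:448,r2:Add3,r3:16

STATUS = VALUE 464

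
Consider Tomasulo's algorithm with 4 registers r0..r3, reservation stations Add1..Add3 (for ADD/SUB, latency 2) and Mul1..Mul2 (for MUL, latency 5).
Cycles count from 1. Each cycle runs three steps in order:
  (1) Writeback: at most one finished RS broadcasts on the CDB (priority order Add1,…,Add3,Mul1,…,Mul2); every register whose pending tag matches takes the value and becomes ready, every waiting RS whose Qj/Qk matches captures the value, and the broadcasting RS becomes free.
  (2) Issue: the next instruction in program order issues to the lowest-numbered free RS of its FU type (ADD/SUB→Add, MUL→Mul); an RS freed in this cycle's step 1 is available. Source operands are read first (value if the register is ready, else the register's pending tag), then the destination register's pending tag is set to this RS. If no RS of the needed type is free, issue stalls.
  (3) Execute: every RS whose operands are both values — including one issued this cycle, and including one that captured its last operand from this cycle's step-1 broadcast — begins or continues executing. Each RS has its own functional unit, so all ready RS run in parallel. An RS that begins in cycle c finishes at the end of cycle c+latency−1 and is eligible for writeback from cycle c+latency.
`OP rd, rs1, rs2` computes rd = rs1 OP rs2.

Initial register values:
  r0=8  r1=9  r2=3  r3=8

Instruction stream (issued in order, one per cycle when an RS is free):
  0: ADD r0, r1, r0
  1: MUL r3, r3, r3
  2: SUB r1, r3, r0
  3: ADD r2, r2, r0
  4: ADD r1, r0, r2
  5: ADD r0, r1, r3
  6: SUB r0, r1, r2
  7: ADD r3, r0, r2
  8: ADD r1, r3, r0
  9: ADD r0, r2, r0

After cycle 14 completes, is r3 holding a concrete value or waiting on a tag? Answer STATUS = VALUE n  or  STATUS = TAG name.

c1: issue ADD r0<-Add1 | r0:Add1,r1:9,r2:3,r3:8
c2: issue MUL r3<-Mul1 | r0:Add1,r1:9,r2:3,r3:Mul1
c3: CDB Add1=17; issue SUB r1<-Add1 | r0:17,r1:Add1,r2:3,r3:Mul1
c4: issue ADD r2<-Add2 | r0:17,r1:Add1,r2:Add2,r3:Mul1
c5: issue ADD r1<-Add3 | r0:17,r1:Add3,r2:Add2,r3:Mul1
c6: CDB Add2=20; issue ADD r0<-Add2 | r0:Add2,r1:Add3,r2:20,r3:Mul1
c7: CDB Mul1=64; stall | r0:Add2,r1:Add3,r2:20,r3:64
c8: CDB Add3=37; issue SUB r0<-Add3 | r0:Add3,r1:37,r2:20,r3:64
c9: CDB Add1=47; issue ADD r3<-Add1 | r0:Add3,r1:37,r2:20,r3:Add1
c10: CDB Add2=101; issue ADD r1<-Add2 | r0:Add3,r1:Add2,r2:20,r3:Add1
c11: CDB Add3=17; issue ADD r0<-Add3 | r0:Add3,r1:Add2,r2:20,r3:Add1
c12: - | r0:Add3,r1:Add2,r2:20,r3:Add1
c13: CDB Add1=37 | r0:Add3,r1:Add2,r2:20,r3:37
c14: CDB Add3=37 | r0:37,r1:Add2,r2:20,r3:37

STATUS = VALUE 37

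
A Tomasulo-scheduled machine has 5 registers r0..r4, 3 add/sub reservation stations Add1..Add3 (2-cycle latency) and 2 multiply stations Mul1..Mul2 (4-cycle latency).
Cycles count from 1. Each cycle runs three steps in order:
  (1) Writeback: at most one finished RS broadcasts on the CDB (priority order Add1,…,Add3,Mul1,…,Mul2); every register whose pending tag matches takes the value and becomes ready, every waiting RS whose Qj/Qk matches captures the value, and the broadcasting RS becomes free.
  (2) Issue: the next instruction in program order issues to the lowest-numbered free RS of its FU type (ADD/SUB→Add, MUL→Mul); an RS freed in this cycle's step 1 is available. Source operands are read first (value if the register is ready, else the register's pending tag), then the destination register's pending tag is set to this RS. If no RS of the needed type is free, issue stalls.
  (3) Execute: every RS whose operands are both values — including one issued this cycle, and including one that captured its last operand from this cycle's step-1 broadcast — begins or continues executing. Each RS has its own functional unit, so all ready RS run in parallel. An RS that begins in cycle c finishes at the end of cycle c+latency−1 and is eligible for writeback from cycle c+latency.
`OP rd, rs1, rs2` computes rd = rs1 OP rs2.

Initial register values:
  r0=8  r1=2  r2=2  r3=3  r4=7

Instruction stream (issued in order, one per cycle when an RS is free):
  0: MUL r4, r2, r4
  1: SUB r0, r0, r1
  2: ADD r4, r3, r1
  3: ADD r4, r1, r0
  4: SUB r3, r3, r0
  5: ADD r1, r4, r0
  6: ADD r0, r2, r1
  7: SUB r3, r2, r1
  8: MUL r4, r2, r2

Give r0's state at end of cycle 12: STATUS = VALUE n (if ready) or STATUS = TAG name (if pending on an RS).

STATUS = VALUE 16

c1: issue MUL r4<-Mul1 | r0:8,r1:2,r2:2,r3:3,r4:Mul1
c2: issue SUB r0<-Add1 | r0:Add1,r1:2,r2:2,r3:3,r4:Mul1
c3: issue ADD r4<-Add2 | r0:Add1,r1:2,r2:2,r3:3,r4:Add2
c4: CDB Add1=6; issue ADD r4<-Add1 | r0:6,r1:2,r2:2,r3:3,r4:Add1
c5: CDB Add2=5; issue SUB r3<-Add2 | r0:6,r1:2,r2:2,r3:Add2,r4:Add1
c6: CDB Add1=8; issue ADD r1<-Add1 | r0:6,r1:Add1,r2:2,r3:Add2,r4:8
c7: CDB Add2=-3; issue ADD r0<-Add2 | r0:Add2,r1:Add1,r2:2,r3:-3,r4:8
c8: CDB Add1=14; issue SUB r3<-Add1 | r0:Add2,r1:14,r2:2,r3:Add1,r4:8
c9: CDB Mul1=14; issue MUL r4<-Mul1 | r0:Add2,r1:14,r2:2,r3:Add1,r4:Mul1
c10: CDB Add1=-12 | r0:Add2,r1:14,r2:2,r3:-12,r4:Mul1
c11: CDB Add2=16 | r0:16,r1:14,r2:2,r3:-12,r4:Mul1
c12: - | r0:16,r1:14,r2:2,r3:-12,r4:Mul1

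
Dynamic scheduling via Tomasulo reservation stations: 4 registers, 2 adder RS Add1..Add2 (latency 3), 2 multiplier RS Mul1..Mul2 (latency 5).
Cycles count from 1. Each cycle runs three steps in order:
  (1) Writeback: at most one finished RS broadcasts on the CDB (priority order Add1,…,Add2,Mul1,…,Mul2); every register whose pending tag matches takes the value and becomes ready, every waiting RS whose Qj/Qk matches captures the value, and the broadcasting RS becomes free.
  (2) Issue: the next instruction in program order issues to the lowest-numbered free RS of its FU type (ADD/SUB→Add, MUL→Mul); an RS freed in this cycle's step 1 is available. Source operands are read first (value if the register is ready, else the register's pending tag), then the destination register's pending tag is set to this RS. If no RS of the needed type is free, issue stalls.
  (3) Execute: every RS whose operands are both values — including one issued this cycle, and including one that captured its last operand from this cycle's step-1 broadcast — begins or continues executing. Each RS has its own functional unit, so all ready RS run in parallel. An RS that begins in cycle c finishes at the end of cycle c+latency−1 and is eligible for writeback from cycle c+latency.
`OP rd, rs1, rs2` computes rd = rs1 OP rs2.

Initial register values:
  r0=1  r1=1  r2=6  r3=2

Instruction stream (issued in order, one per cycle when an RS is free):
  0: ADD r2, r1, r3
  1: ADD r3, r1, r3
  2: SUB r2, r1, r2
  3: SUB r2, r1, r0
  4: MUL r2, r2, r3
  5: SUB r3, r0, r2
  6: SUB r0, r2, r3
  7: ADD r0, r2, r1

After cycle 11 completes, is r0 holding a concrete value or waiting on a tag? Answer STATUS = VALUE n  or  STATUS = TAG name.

STATUS = TAG Add2

c1: issue ADD r2<-Add1 | r0:1,r1:1,r2:Add1,r3:2
c2: issue ADD r3<-Add2 | r0:1,r1:1,r2:Add1,r3:Add2
c3: stall | r0:1,r1:1,r2:Add1,r3:Add2
c4: CDB Add1=3; issue SUB r2<-Add1 | r0:1,r1:1,r2:Add1,r3:Add2
c5: CDB Add2=3; issue SUB r2<-Add2 | r0:1,r1:1,r2:Add2,r3:3
c6: issue MUL r2<-Mul1 | r0:1,r1:1,r2:Mul1,r3:3
c7: CDB Add1=-2; issue SUB r3<-Add1 | r0:1,r1:1,r2:Mul1,r3:Add1
c8: CDB Add2=0; issue SUB r0<-Add2 | r0:Add2,r1:1,r2:Mul1,r3:Add1
c9: stall | r0:Add2,r1:1,r2:Mul1,r3:Add1
c10: stall | r0:Add2,r1:1,r2:Mul1,r3:Add1
c11: stall | r0:Add2,r1:1,r2:Mul1,r3:Add1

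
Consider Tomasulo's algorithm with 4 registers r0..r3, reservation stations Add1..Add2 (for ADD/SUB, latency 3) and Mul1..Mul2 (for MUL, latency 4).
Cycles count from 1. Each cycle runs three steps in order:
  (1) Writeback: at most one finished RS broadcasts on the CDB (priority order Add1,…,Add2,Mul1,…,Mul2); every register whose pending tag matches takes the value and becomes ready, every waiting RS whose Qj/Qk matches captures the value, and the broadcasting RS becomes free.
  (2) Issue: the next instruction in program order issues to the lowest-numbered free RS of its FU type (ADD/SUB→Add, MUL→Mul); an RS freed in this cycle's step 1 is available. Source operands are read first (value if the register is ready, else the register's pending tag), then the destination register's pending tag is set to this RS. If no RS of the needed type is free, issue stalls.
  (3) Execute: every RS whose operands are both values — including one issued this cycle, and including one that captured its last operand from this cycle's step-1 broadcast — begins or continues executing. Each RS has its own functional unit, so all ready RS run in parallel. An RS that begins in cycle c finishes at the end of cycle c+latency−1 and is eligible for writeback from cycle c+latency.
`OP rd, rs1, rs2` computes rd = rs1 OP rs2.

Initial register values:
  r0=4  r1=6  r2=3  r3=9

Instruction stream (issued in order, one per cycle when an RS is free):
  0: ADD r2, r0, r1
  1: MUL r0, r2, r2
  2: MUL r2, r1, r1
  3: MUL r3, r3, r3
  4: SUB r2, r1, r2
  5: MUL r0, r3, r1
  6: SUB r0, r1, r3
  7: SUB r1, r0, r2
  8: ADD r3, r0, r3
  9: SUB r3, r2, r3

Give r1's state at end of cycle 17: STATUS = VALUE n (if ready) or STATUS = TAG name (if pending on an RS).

c1: issue ADD r2<-Add1 | r0:4,r1:6,r2:Add1,r3:9
c2: issue MUL r0<-Mul1 | r0:Mul1,r1:6,r2:Add1,r3:9
c3: issue MUL r2<-Mul2 | r0:Mul1,r1:6,r2:Mul2,r3:9
c4: CDB Add1=10; stall | r0:Mul1,r1:6,r2:Mul2,r3:9
c5: stall | r0:Mul1,r1:6,r2:Mul2,r3:9
c6: stall | r0:Mul1,r1:6,r2:Mul2,r3:9
c7: CDB Mul2=36; issue MUL r3<-Mul2 | r0:Mul1,r1:6,r2:36,r3:Mul2
c8: CDB Mul1=100; issue SUB r2<-Add1 | r0:100,r1:6,r2:Add1,r3:Mul2
c9: issue MUL r0<-Mul1 | r0:Mul1,r1:6,r2:Add1,r3:Mul2
c10: issue SUB r0<-Add2 | r0:Add2,r1:6,r2:Add1,r3:Mul2
c11: CDB Add1=-30; issue SUB r1<-Add1 | r0:Add2,r1:Add1,r2:-30,r3:Mul2
c12: CDB Mul2=81; stall | r0:Add2,r1:Add1,r2:-30,r3:81
c13: stall | r0:Add2,r1:Add1,r2:-30,r3:81
c14: stall | r0:Add2,r1:Add1,r2:-30,r3:81
c15: CDB Add2=-75; issue ADD r3<-Add2 | r0:-75,r1:Add1,r2:-30,r3:Add2
c16: CDB Mul1=486; stall | r0:-75,r1:Add1,r2:-30,r3:Add2
c17: stall | r0:-75,r1:Add1,r2:-30,r3:Add2

STATUS = TAG Add1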